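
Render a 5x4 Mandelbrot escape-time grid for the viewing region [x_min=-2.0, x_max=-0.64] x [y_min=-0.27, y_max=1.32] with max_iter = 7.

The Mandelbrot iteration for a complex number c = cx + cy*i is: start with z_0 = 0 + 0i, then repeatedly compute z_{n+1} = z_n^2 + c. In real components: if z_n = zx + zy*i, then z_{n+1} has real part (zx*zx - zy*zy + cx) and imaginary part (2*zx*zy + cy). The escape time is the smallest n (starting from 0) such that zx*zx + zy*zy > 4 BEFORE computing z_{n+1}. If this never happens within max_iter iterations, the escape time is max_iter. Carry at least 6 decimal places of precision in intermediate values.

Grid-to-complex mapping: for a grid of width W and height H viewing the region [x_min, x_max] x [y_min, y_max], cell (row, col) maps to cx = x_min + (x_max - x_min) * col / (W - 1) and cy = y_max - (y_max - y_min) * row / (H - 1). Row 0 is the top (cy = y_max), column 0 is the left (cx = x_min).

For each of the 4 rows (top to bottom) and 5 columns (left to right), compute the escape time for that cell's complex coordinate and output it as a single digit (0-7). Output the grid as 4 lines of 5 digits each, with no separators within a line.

(row=0, col=0): c = -2.0000 + 1.3200i → escape time 1
(row=0, col=1): c = -1.6600 + 1.3200i → escape time 1
(row=0, col=2): c = -1.3200 + 1.3200i → escape time 2
(row=0, col=3): c = -0.9800 + 1.3200i → escape time 2
(row=0, col=4): c = -0.6400 + 1.3200i → escape time 2
(row=1, col=0): c = -2.0000 + 0.7900i → escape time 1
(row=1, col=1): c = -1.6600 + 0.7900i → escape time 3
(row=1, col=2): c = -1.3200 + 0.7900i → escape time 3
(row=1, col=3): c = -0.9800 + 0.7900i → escape time 3
(row=1, col=4): c = -0.6400 + 0.7900i → escape time 4
(row=2, col=0): c = -2.0000 + 0.2600i → escape time 1
(row=2, col=1): c = -1.6600 + 0.2600i → escape time 4
(row=2, col=2): c = -1.3200 + 0.2600i → escape time 7
(row=2, col=3): c = -0.9800 + 0.2600i → escape time 7
(row=2, col=4): c = -0.6400 + 0.2600i → escape time 7
(row=3, col=0): c = -2.0000 + -0.2700i → escape time 1
(row=3, col=1): c = -1.6600 + -0.2700i → escape time 4
(row=3, col=2): c = -1.3200 + -0.2700i → escape time 7
(row=3, col=3): c = -0.9800 + -0.2700i → escape time 7
(row=3, col=4): c = -0.6400 + -0.2700i → escape time 7

Answer: 11222
13334
14777
14777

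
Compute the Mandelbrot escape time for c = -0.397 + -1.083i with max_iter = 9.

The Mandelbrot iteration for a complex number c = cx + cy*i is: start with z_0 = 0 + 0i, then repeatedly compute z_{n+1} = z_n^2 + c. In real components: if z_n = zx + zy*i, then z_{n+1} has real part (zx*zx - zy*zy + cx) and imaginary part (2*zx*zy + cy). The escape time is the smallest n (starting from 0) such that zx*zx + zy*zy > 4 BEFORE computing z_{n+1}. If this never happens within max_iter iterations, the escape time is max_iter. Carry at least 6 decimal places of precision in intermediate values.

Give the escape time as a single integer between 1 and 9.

z_0 = 0 + 0i, c = -0.3970 + -1.0830i
Iter 1: z = -0.3970 + -1.0830i, |z|^2 = 1.3305
Iter 2: z = -1.4123 + -0.2231i, |z|^2 = 2.0443
Iter 3: z = 1.5478 + -0.4528i, |z|^2 = 2.6006
Iter 4: z = 1.7935 + -2.4848i, |z|^2 = 9.3908
Escaped at iteration 4

Answer: 4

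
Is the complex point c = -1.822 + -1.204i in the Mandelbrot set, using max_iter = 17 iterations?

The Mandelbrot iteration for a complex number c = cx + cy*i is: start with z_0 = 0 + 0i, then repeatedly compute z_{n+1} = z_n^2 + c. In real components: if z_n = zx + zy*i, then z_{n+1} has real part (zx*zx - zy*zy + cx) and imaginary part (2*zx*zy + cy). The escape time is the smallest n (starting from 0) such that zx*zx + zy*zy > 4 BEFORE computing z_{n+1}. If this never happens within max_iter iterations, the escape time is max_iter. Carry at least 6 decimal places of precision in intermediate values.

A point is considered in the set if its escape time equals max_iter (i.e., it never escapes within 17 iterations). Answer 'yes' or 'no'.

Answer: no

Derivation:
z_0 = 0 + 0i, c = -1.8220 + -1.2040i
Iter 1: z = -1.8220 + -1.2040i, |z|^2 = 4.7693
Escaped at iteration 1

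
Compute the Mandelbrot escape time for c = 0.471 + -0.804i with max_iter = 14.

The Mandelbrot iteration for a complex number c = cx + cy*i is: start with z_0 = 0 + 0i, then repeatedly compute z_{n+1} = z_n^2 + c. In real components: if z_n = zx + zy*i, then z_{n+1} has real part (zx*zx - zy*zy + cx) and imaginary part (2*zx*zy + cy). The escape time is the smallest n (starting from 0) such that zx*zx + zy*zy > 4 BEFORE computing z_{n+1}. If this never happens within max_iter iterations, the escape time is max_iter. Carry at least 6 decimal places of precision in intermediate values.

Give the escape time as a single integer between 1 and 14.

z_0 = 0 + 0i, c = 0.4710 + -0.8040i
Iter 1: z = 0.4710 + -0.8040i, |z|^2 = 0.8683
Iter 2: z = 0.0464 + -1.5614i, |z|^2 = 2.4400
Iter 3: z = -1.9647 + -0.9490i, |z|^2 = 4.7607
Escaped at iteration 3

Answer: 3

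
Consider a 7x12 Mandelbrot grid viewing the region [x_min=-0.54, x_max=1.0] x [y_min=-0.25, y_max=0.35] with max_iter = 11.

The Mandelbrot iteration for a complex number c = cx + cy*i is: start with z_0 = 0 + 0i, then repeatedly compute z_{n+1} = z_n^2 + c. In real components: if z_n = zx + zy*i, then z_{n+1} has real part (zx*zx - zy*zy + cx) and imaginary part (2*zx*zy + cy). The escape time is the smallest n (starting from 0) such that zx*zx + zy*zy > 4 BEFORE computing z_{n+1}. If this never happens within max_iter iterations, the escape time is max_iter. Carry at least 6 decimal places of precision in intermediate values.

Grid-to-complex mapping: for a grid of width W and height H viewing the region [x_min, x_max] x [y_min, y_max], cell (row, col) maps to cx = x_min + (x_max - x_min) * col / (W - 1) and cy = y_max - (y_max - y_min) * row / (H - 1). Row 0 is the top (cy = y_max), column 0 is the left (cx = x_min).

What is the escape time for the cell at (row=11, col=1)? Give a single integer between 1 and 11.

Answer: 11

Derivation:
z_0 = 0 + 0i, c = -0.2833 + -0.2500i
Iter 1: z = -0.2833 + -0.2500i, |z|^2 = 0.1428
Iter 2: z = -0.2656 + -0.1083i, |z|^2 = 0.0823
Iter 3: z = -0.2245 + -0.1925i, |z|^2 = 0.0875
Iter 4: z = -0.2700 + -0.1636i, |z|^2 = 0.0996
Iter 5: z = -0.2372 + -0.1617i, |z|^2 = 0.0824
Iter 6: z = -0.2532 + -0.1733i, |z|^2 = 0.0941
Iter 7: z = -0.2492 + -0.1622i, |z|^2 = 0.0884
Iter 8: z = -0.2475 + -0.1691i, |z|^2 = 0.0899
Iter 9: z = -0.2507 + -0.1663i, |z|^2 = 0.0905
Iter 10: z = -0.2481 + -0.1666i, |z|^2 = 0.0893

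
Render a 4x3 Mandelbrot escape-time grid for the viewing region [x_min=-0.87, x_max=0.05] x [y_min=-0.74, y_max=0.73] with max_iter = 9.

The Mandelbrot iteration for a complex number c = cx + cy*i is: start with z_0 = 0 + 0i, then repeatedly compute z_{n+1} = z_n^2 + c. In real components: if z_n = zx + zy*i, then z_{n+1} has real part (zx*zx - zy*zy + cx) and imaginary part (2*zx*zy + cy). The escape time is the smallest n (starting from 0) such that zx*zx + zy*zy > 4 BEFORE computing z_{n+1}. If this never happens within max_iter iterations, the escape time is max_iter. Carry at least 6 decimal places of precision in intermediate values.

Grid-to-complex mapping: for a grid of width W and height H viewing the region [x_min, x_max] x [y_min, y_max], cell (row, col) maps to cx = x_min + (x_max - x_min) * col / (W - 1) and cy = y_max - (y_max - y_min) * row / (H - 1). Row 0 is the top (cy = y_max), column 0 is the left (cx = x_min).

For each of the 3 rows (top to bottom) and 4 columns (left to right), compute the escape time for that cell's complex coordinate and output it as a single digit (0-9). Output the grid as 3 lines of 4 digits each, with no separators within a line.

(row=0, col=0): c = -0.8700 + 0.7300i → escape time 4
(row=0, col=1): c = -0.5633 + 0.7300i → escape time 6
(row=0, col=2): c = -0.2567 + 0.7300i → escape time 9
(row=0, col=3): c = 0.0500 + 0.7300i → escape time 8
(row=1, col=0): c = -0.8700 + -0.0050i → escape time 9
(row=1, col=1): c = -0.5633 + -0.0050i → escape time 9
(row=1, col=2): c = -0.2567 + -0.0050i → escape time 9
(row=1, col=3): c = 0.0500 + -0.0050i → escape time 9
(row=2, col=0): c = -0.8700 + -0.7400i → escape time 4
(row=2, col=1): c = -0.5633 + -0.7400i → escape time 6
(row=2, col=2): c = -0.2567 + -0.7400i → escape time 9
(row=2, col=3): c = 0.0500 + -0.7400i → escape time 8

Answer: 4698
9999
4698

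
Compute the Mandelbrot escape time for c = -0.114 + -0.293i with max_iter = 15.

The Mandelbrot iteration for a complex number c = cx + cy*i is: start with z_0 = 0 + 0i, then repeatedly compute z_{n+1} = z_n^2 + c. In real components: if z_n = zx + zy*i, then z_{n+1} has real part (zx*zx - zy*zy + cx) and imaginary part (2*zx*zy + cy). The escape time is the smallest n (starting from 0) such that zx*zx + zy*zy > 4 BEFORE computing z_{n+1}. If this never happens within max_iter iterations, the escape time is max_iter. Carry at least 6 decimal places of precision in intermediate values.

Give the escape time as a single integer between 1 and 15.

z_0 = 0 + 0i, c = -0.1140 + -0.2930i
Iter 1: z = -0.1140 + -0.2930i, |z|^2 = 0.0988
Iter 2: z = -0.1869 + -0.2262i, |z|^2 = 0.0861
Iter 3: z = -0.1303 + -0.2085i, |z|^2 = 0.0604
Iter 4: z = -0.1405 + -0.2387i, |z|^2 = 0.0767
Iter 5: z = -0.1512 + -0.2259i, |z|^2 = 0.0739
Iter 6: z = -0.1422 + -0.2247i, |z|^2 = 0.0707
Iter 7: z = -0.1443 + -0.2291i, |z|^2 = 0.0733
Iter 8: z = -0.1457 + -0.2269i, |z|^2 = 0.0727
Iter 9: z = -0.1443 + -0.2269i, |z|^2 = 0.0723
Iter 10: z = -0.1447 + -0.2275i, |z|^2 = 0.0727
Iter 11: z = -0.1448 + -0.2272i, |z|^2 = 0.0726
Iter 12: z = -0.1446 + -0.2272i, |z|^2 = 0.0725
Iter 13: z = -0.1447 + -0.2273i, |z|^2 = 0.0726
Iter 14: z = -0.1447 + -0.2272i, |z|^2 = 0.0726

Answer: 15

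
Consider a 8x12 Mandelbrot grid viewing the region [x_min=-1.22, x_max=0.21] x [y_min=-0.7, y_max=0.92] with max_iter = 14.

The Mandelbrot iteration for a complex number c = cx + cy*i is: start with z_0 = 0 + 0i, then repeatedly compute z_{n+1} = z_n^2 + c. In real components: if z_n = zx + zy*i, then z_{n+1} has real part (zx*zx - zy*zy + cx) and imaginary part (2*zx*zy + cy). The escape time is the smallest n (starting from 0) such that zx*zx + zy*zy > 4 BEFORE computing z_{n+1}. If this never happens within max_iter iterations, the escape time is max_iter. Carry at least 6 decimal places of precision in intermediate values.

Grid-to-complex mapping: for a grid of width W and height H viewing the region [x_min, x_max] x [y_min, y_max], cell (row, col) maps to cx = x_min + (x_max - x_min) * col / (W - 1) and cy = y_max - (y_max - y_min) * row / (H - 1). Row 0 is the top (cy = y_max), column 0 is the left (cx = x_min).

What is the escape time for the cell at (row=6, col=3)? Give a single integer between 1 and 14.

Answer: 14

Derivation:
z_0 = 0 + 0i, c = -0.6071 + 0.0364i
Iter 1: z = -0.6071 + 0.0364i, |z|^2 = 0.3699
Iter 2: z = -0.2398 + -0.0078i, |z|^2 = 0.0576
Iter 3: z = -0.5497 + 0.0401i, |z|^2 = 0.3038
Iter 4: z = -0.3066 + -0.0077i, |z|^2 = 0.0941
Iter 5: z = -0.5132 + 0.0411i, |z|^2 = 0.2651
Iter 6: z = -0.3455 + -0.0058i, |z|^2 = 0.1194
Iter 7: z = -0.4878 + 0.0404i, |z|^2 = 0.2396
Iter 8: z = -0.3708 + -0.0030i, |z|^2 = 0.1375
Iter 9: z = -0.4697 + 0.0386i, |z|^2 = 0.2221
Iter 10: z = -0.3880 + 0.0001i, |z|^2 = 0.1506
Iter 11: z = -0.4566 + 0.0363i, |z|^2 = 0.2098
Iter 12: z = -0.4000 + 0.0032i, |z|^2 = 0.1600
Iter 13: z = -0.4471 + 0.0338i, |z|^2 = 0.2011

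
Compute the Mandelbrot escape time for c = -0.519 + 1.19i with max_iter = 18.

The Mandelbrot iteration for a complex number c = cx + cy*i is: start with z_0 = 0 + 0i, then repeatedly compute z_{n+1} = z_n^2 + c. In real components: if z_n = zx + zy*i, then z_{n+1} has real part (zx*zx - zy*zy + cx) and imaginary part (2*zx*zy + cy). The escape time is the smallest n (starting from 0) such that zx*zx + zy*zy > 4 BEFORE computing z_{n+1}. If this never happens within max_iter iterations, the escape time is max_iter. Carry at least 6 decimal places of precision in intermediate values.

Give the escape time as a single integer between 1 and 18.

Answer: 3

Derivation:
z_0 = 0 + 0i, c = -0.5190 + 1.1900i
Iter 1: z = -0.5190 + 1.1900i, |z|^2 = 1.6855
Iter 2: z = -1.6657 + -0.0452i, |z|^2 = 2.7767
Iter 3: z = 2.2536 + 1.3406i, |z|^2 = 6.8762
Escaped at iteration 3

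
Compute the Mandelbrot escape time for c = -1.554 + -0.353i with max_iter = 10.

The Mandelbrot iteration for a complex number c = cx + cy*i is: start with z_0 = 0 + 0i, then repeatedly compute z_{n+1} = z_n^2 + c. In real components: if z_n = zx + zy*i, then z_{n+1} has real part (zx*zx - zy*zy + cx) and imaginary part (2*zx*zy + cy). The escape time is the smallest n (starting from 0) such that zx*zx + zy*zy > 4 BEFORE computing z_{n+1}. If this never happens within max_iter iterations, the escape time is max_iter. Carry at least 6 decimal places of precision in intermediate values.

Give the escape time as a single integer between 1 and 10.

Answer: 4

Derivation:
z_0 = 0 + 0i, c = -1.5540 + -0.3530i
Iter 1: z = -1.5540 + -0.3530i, |z|^2 = 2.5395
Iter 2: z = 0.7363 + 0.7441i, |z|^2 = 1.0959
Iter 3: z = -1.5656 + 0.7428i, |z|^2 = 3.0028
Iter 4: z = 0.3453 + -2.6788i, |z|^2 = 7.2954
Escaped at iteration 4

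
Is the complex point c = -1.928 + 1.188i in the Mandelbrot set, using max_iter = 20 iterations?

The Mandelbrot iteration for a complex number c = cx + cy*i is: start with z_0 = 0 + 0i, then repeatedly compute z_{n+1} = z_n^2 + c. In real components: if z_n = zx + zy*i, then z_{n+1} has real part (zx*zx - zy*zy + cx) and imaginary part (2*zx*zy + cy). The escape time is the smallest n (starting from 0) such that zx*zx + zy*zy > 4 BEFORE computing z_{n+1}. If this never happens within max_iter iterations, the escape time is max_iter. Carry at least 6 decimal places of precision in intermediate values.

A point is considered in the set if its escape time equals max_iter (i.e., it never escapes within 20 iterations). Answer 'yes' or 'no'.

Answer: no

Derivation:
z_0 = 0 + 0i, c = -1.9280 + 1.1880i
Iter 1: z = -1.9280 + 1.1880i, |z|^2 = 5.1285
Escaped at iteration 1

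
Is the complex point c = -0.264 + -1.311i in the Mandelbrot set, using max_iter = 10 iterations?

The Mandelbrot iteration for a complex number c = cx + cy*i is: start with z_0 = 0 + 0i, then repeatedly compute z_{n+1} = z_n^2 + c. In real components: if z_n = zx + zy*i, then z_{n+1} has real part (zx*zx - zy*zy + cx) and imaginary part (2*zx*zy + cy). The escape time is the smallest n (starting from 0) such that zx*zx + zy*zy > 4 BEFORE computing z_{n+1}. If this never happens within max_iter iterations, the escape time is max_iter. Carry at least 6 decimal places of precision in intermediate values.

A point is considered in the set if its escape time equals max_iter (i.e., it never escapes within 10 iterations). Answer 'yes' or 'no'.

Answer: no

Derivation:
z_0 = 0 + 0i, c = -0.2640 + -1.3110i
Iter 1: z = -0.2640 + -1.3110i, |z|^2 = 1.7884
Iter 2: z = -1.9130 + -0.6188i, |z|^2 = 4.0426
Escaped at iteration 2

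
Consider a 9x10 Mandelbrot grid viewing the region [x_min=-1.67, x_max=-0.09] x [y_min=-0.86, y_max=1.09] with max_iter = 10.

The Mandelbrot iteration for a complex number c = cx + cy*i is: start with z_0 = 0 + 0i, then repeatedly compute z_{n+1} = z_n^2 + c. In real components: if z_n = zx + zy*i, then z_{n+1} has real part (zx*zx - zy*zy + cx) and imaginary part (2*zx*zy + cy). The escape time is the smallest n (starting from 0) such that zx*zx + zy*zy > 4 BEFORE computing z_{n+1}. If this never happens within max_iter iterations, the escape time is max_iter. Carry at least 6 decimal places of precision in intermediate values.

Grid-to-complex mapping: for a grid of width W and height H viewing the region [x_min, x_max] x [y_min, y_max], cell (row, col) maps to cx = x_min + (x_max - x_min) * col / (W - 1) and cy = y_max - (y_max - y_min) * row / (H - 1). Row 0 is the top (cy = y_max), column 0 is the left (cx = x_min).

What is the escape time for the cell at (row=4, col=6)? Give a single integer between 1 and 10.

z_0 = 0 + 0i, c = -0.4850 + 0.2233i
Iter 1: z = -0.4850 + 0.2233i, |z|^2 = 0.2851
Iter 2: z = -0.2997 + 0.0067i, |z|^2 = 0.0898
Iter 3: z = -0.3953 + 0.2193i, |z|^2 = 0.2043
Iter 4: z = -0.3769 + 0.0500i, |z|^2 = 0.1445
Iter 5: z = -0.3455 + 0.1857i, |z|^2 = 0.1538
Iter 6: z = -0.4001 + 0.0950i, |z|^2 = 0.1691
Iter 7: z = -0.3339 + 0.1473i, |z|^2 = 0.1332
Iter 8: z = -0.3952 + 0.1250i, |z|^2 = 0.1718
Iter 9: z = -0.3445 + 0.1246i, |z|^2 = 0.1342

Answer: 10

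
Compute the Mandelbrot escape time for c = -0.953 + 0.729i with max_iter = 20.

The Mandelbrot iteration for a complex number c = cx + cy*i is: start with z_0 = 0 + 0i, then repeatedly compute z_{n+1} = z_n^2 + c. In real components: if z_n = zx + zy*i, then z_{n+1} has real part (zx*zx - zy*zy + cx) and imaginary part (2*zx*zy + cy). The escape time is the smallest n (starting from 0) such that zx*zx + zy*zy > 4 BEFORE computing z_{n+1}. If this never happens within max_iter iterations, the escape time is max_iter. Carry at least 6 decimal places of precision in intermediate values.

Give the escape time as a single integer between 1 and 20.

Answer: 4

Derivation:
z_0 = 0 + 0i, c = -0.9530 + 0.7290i
Iter 1: z = -0.9530 + 0.7290i, |z|^2 = 1.4396
Iter 2: z = -0.5762 + -0.6605i, |z|^2 = 0.7683
Iter 3: z = -1.0572 + 1.4902i, |z|^2 = 3.3382
Iter 4: z = -2.0560 + -2.4218i, |z|^2 = 10.0920
Escaped at iteration 4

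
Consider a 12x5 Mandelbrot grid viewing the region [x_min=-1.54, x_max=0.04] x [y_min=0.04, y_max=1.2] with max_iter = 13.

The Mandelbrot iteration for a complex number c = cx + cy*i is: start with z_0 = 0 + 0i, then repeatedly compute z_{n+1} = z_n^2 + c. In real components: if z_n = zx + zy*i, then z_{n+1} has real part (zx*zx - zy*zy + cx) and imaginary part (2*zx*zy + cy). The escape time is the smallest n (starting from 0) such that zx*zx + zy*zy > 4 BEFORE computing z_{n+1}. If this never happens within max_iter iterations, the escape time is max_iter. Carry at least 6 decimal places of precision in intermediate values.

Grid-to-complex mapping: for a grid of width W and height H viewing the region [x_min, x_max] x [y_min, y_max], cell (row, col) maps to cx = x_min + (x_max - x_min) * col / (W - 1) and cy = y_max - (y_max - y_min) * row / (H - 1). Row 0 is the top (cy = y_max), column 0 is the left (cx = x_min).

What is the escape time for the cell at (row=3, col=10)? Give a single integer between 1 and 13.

z_0 = 0 + 0i, c = -0.1036 + 0.3300i
Iter 1: z = -0.1036 + 0.3300i, |z|^2 = 0.1196
Iter 2: z = -0.2018 + 0.2616i, |z|^2 = 0.1092
Iter 3: z = -0.1313 + 0.2244i, |z|^2 = 0.0676
Iter 4: z = -0.1367 + 0.2710i, |z|^2 = 0.0922
Iter 5: z = -0.1584 + 0.2559i, |z|^2 = 0.0906
Iter 6: z = -0.1440 + 0.2489i, |z|^2 = 0.0827
Iter 7: z = -0.1449 + 0.2583i, |z|^2 = 0.0877
Iter 8: z = -0.1494 + 0.2552i, |z|^2 = 0.0874
Iter 9: z = -0.1464 + 0.2538i, |z|^2 = 0.0858
Iter 10: z = -0.1466 + 0.2557i, |z|^2 = 0.0869
Iter 11: z = -0.1475 + 0.2550i, |z|^2 = 0.0868
Iter 12: z = -0.1469 + 0.2548i, |z|^2 = 0.0865

Answer: 13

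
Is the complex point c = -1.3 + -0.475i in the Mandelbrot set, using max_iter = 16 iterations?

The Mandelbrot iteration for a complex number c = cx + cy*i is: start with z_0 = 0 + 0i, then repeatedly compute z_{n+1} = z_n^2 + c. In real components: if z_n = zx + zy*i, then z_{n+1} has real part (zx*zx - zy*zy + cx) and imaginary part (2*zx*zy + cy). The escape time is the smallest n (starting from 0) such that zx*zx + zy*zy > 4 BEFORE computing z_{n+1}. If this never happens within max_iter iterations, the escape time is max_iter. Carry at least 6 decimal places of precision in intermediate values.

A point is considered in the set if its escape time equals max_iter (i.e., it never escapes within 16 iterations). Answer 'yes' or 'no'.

z_0 = 0 + 0i, c = -1.3000 + -0.4750i
Iter 1: z = -1.3000 + -0.4750i, |z|^2 = 1.9156
Iter 2: z = 0.1644 + 0.7600i, |z|^2 = 0.6046
Iter 3: z = -1.8506 + -0.2251i, |z|^2 = 3.4753
Iter 4: z = 2.0740 + 0.3583i, |z|^2 = 4.4297
Escaped at iteration 4

Answer: no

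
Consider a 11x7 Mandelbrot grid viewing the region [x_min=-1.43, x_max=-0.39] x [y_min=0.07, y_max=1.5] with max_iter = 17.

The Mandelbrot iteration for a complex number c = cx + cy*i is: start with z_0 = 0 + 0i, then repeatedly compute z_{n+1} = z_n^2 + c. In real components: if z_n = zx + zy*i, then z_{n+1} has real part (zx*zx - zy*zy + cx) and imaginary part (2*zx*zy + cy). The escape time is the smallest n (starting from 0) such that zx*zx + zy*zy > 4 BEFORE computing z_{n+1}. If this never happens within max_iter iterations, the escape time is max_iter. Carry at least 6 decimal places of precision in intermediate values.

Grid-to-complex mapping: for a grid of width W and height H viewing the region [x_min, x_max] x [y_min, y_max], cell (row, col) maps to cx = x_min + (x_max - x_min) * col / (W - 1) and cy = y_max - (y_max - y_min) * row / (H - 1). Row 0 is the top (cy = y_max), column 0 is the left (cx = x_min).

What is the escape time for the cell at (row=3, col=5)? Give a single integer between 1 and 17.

Answer: 4

Derivation:
z_0 = 0 + 0i, c = -0.9100 + 0.7850i
Iter 1: z = -0.9100 + 0.7850i, |z|^2 = 1.4443
Iter 2: z = -0.6981 + -0.6437i, |z|^2 = 0.9017
Iter 3: z = -0.8370 + 1.6838i, |z|^2 = 3.5356
Iter 4: z = -3.0445 + -2.0335i, |z|^2 = 13.4045
Escaped at iteration 4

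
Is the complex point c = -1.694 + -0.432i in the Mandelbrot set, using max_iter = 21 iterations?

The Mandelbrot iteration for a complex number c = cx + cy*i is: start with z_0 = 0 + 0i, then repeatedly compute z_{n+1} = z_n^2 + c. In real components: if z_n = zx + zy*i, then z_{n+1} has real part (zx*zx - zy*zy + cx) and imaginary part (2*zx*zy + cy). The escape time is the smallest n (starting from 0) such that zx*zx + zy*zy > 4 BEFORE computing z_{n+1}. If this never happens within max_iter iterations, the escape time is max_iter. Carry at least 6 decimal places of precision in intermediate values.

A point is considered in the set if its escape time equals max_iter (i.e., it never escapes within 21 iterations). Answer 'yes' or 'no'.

Answer: no

Derivation:
z_0 = 0 + 0i, c = -1.6940 + -0.4320i
Iter 1: z = -1.6940 + -0.4320i, |z|^2 = 3.0563
Iter 2: z = 0.9890 + 1.0316i, |z|^2 = 2.0424
Iter 3: z = -1.7801 + 1.6086i, |z|^2 = 5.7562
Escaped at iteration 3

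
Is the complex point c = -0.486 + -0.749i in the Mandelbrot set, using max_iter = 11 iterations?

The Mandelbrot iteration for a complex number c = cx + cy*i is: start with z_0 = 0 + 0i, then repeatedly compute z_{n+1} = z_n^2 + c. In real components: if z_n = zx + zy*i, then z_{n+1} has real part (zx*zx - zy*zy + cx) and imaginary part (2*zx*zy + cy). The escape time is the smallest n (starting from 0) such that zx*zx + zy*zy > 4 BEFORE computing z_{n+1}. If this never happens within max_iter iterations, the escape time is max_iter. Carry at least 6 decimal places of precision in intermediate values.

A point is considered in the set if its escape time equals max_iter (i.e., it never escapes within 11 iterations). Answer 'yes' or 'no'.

Answer: no

Derivation:
z_0 = 0 + 0i, c = -0.4860 + -0.7490i
Iter 1: z = -0.4860 + -0.7490i, |z|^2 = 0.7972
Iter 2: z = -0.8108 + -0.0210i, |z|^2 = 0.6578
Iter 3: z = 0.1710 + -0.7150i, |z|^2 = 0.5404
Iter 4: z = -0.9680 + -0.9935i, |z|^2 = 1.9240
Iter 5: z = -0.5360 + 1.1743i, |z|^2 = 1.6664
Iter 6: z = -1.5778 + -2.0079i, |z|^2 = 6.5210
Escaped at iteration 6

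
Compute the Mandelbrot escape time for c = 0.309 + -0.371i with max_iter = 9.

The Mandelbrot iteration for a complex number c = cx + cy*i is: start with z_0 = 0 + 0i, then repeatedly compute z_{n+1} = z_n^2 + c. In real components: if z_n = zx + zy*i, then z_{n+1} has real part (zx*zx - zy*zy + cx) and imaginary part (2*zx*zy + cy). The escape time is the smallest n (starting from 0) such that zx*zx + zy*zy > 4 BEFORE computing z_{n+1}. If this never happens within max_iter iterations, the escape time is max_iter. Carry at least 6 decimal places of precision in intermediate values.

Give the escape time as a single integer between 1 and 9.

Answer: 9

Derivation:
z_0 = 0 + 0i, c = 0.3090 + -0.3710i
Iter 1: z = 0.3090 + -0.3710i, |z|^2 = 0.2331
Iter 2: z = 0.2668 + -0.6003i, |z|^2 = 0.4315
Iter 3: z = 0.0199 + -0.6914i, |z|^2 = 0.4784
Iter 4: z = -0.1686 + -0.3985i, |z|^2 = 0.1872
Iter 5: z = 0.1786 + -0.2367i, |z|^2 = 0.0879
Iter 6: z = 0.2849 + -0.4555i, |z|^2 = 0.2887
Iter 7: z = 0.1826 + -0.6306i, |z|^2 = 0.4310
Iter 8: z = -0.0553 + -0.6013i, |z|^2 = 0.3647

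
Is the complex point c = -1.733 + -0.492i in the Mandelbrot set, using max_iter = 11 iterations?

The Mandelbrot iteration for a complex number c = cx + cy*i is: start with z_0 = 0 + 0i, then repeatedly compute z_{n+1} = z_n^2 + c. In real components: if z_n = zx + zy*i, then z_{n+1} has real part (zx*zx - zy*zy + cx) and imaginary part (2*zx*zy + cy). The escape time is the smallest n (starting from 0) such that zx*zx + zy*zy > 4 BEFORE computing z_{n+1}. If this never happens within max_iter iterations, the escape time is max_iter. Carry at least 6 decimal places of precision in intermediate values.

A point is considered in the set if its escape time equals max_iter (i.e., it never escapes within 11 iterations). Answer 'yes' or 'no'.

z_0 = 0 + 0i, c = -1.7330 + -0.4920i
Iter 1: z = -1.7330 + -0.4920i, |z|^2 = 3.2454
Iter 2: z = 1.0282 + 1.2133i, |z|^2 = 2.5293
Iter 3: z = -2.1478 + 2.0030i, |z|^2 = 8.6251
Escaped at iteration 3

Answer: no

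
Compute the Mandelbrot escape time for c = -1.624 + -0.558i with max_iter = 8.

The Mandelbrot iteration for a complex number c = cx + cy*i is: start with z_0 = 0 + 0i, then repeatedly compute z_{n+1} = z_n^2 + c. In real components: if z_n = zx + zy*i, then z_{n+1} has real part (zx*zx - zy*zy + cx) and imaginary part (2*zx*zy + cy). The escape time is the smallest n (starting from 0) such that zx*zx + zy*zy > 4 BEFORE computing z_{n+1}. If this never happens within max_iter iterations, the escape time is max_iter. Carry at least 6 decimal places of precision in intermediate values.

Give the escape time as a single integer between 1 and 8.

Answer: 3

Derivation:
z_0 = 0 + 0i, c = -1.6240 + -0.5580i
Iter 1: z = -1.6240 + -0.5580i, |z|^2 = 2.9487
Iter 2: z = 0.7020 + 1.2544i, |z|^2 = 2.0663
Iter 3: z = -2.7047 + 1.2032i, |z|^2 = 8.7628
Escaped at iteration 3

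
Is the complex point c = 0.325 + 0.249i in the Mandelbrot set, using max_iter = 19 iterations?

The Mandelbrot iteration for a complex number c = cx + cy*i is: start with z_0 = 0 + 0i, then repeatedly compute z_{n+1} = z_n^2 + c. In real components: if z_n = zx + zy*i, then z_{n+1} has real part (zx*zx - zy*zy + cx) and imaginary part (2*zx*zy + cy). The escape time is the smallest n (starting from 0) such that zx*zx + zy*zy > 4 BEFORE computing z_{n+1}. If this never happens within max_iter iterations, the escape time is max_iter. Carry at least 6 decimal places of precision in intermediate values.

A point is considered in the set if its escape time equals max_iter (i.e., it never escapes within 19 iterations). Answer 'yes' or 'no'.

Answer: yes

Derivation:
z_0 = 0 + 0i, c = 0.3250 + 0.2490i
Iter 1: z = 0.3250 + 0.2490i, |z|^2 = 0.1676
Iter 2: z = 0.3686 + 0.4108i, |z|^2 = 0.3047
Iter 3: z = 0.2921 + 0.5519i, |z|^2 = 0.3899
Iter 4: z = 0.1057 + 0.5714i, |z|^2 = 0.3377
Iter 5: z = 0.0097 + 0.3698i, |z|^2 = 0.1369
Iter 6: z = 0.1883 + 0.2562i, |z|^2 = 0.1011
Iter 7: z = 0.2949 + 0.3455i, |z|^2 = 0.2063
Iter 8: z = 0.2926 + 0.4527i, |z|^2 = 0.2906
Iter 9: z = 0.2056 + 0.5139i, |z|^2 = 0.3064
Iter 10: z = 0.1032 + 0.4604i, |z|^2 = 0.2226
Iter 11: z = 0.1237 + 0.3440i, |z|^2 = 0.1336
Iter 12: z = 0.2220 + 0.3341i, |z|^2 = 0.1609
Iter 13: z = 0.2626 + 0.3973i, |z|^2 = 0.2268
Iter 14: z = 0.2361 + 0.4577i, |z|^2 = 0.2652
Iter 15: z = 0.1713 + 0.4651i, |z|^2 = 0.2457
Iter 16: z = 0.1380 + 0.4083i, |z|^2 = 0.1858
Iter 17: z = 0.1773 + 0.3617i, |z|^2 = 0.1622
Iter 18: z = 0.2256 + 0.3773i, |z|^2 = 0.1932
Did not escape in 19 iterations → in set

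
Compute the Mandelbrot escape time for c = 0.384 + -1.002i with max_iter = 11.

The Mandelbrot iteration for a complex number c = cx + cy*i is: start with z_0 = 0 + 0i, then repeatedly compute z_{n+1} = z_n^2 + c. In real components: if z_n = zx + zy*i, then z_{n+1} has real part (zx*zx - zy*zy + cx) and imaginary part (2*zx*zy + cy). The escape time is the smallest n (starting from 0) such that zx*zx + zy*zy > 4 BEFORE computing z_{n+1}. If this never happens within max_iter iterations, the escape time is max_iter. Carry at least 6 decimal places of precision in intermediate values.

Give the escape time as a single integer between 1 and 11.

z_0 = 0 + 0i, c = 0.3840 + -1.0020i
Iter 1: z = 0.3840 + -1.0020i, |z|^2 = 1.1515
Iter 2: z = -0.4725 + -1.7715i, |z|^2 = 3.3616
Iter 3: z = -2.5310 + 0.6723i, |z|^2 = 6.8581
Escaped at iteration 3

Answer: 3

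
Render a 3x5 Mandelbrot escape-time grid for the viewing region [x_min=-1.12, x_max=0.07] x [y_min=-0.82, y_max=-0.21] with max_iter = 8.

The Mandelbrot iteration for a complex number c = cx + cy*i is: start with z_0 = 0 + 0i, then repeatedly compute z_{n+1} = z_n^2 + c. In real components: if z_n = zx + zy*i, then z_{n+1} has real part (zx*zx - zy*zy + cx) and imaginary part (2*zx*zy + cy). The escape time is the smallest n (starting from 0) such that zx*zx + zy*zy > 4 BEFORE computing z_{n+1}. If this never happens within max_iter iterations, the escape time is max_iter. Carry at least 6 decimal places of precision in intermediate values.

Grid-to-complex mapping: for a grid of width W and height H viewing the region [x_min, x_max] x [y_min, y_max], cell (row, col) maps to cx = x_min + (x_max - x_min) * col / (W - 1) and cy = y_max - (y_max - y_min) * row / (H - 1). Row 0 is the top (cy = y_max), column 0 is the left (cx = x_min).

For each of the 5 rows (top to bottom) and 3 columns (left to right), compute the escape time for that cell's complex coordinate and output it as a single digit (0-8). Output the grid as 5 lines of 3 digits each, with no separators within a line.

Answer: 888
788
588
388
357

Derivation:
(row=0, col=0): c = -1.1200 + -0.2100i → escape time 8
(row=0, col=1): c = -0.5250 + -0.2100i → escape time 8
(row=0, col=2): c = 0.0700 + -0.2100i → escape time 8
(row=1, col=0): c = -1.1200 + -0.3625i → escape time 7
(row=1, col=1): c = -0.5250 + -0.3625i → escape time 8
(row=1, col=2): c = 0.0700 + -0.3625i → escape time 8
(row=2, col=0): c = -1.1200 + -0.5150i → escape time 5
(row=2, col=1): c = -0.5250 + -0.5150i → escape time 8
(row=2, col=2): c = 0.0700 + -0.5150i → escape time 8
(row=3, col=0): c = -1.1200 + -0.6675i → escape time 3
(row=3, col=1): c = -0.5250 + -0.6675i → escape time 8
(row=3, col=2): c = 0.0700 + -0.6675i → escape time 8
(row=4, col=0): c = -1.1200 + -0.8200i → escape time 3
(row=4, col=1): c = -0.5250 + -0.8200i → escape time 5
(row=4, col=2): c = 0.0700 + -0.8200i → escape time 7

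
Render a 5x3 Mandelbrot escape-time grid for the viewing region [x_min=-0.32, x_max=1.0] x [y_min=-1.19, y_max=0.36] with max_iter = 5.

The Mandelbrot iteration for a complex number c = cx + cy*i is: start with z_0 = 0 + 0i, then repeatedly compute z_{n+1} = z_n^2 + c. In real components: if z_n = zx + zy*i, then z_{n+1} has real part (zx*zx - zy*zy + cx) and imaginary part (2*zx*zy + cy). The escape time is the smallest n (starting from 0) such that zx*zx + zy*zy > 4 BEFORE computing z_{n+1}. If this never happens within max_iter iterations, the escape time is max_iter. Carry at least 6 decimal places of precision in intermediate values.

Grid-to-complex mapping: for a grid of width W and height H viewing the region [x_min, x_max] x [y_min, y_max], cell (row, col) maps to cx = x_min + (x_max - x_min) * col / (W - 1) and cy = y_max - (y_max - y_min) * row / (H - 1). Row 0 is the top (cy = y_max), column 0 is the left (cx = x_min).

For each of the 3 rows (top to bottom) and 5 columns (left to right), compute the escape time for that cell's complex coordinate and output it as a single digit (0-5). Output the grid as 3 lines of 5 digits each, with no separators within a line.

Answer: 55532
55532
33222

Derivation:
(row=0, col=0): c = -0.3200 + 0.3600i → escape time 5
(row=0, col=1): c = 0.0100 + 0.3600i → escape time 5
(row=0, col=2): c = 0.3400 + 0.3600i → escape time 5
(row=0, col=3): c = 0.6700 + 0.3600i → escape time 3
(row=0, col=4): c = 1.0000 + 0.3600i → escape time 2
(row=1, col=0): c = -0.3200 + -0.4150i → escape time 5
(row=1, col=1): c = 0.0100 + -0.4150i → escape time 5
(row=1, col=2): c = 0.3400 + -0.4150i → escape time 5
(row=1, col=3): c = 0.6700 + -0.4150i → escape time 3
(row=1, col=4): c = 1.0000 + -0.4150i → escape time 2
(row=2, col=0): c = -0.3200 + -1.1900i → escape time 3
(row=2, col=1): c = 0.0100 + -1.1900i → escape time 3
(row=2, col=2): c = 0.3400 + -1.1900i → escape time 2
(row=2, col=3): c = 0.6700 + -1.1900i → escape time 2
(row=2, col=4): c = 1.0000 + -1.1900i → escape time 2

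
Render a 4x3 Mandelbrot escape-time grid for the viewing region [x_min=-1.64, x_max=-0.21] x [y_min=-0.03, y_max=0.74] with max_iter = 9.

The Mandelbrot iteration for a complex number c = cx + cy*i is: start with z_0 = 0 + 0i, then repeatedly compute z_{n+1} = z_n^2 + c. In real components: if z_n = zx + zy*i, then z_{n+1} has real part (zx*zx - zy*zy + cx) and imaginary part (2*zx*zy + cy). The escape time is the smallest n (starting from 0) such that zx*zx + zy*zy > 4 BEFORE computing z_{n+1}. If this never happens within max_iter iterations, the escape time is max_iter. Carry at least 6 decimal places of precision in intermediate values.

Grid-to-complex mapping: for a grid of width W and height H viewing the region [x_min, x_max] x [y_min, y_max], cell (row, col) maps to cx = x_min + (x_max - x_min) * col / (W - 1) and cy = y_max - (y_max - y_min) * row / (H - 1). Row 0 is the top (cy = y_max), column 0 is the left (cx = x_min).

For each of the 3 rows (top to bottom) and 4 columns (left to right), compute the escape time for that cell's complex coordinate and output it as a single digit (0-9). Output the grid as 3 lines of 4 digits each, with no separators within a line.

(row=0, col=0): c = -1.6400 + 0.7400i → escape time 3
(row=0, col=1): c = -1.1633 + 0.7400i → escape time 3
(row=0, col=2): c = -0.6867 + 0.7400i → escape time 4
(row=0, col=3): c = -0.2100 + 0.7400i → escape time 9
(row=1, col=0): c = -1.6400 + 0.3550i → escape time 4
(row=1, col=1): c = -1.1633 + 0.3550i → escape time 8
(row=1, col=2): c = -0.6867 + 0.3550i → escape time 9
(row=1, col=3): c = -0.2100 + 0.3550i → escape time 9
(row=2, col=0): c = -1.6400 + -0.0300i → escape time 9
(row=2, col=1): c = -1.1633 + -0.0300i → escape time 9
(row=2, col=2): c = -0.6867 + -0.0300i → escape time 9
(row=2, col=3): c = -0.2100 + -0.0300i → escape time 9

Answer: 3349
4899
9999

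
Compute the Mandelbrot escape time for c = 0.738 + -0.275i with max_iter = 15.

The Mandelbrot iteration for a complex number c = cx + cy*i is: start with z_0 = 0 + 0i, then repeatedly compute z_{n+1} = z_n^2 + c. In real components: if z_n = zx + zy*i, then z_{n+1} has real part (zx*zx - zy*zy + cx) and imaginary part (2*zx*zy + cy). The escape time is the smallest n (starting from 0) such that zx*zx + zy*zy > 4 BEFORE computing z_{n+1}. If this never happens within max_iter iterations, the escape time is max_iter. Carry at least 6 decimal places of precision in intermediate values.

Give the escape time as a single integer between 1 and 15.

Answer: 3

Derivation:
z_0 = 0 + 0i, c = 0.7380 + -0.2750i
Iter 1: z = 0.7380 + -0.2750i, |z|^2 = 0.6203
Iter 2: z = 1.2070 + -0.6809i, |z|^2 = 1.9205
Iter 3: z = 1.7313 + -1.9187i, |z|^2 = 6.6788
Escaped at iteration 3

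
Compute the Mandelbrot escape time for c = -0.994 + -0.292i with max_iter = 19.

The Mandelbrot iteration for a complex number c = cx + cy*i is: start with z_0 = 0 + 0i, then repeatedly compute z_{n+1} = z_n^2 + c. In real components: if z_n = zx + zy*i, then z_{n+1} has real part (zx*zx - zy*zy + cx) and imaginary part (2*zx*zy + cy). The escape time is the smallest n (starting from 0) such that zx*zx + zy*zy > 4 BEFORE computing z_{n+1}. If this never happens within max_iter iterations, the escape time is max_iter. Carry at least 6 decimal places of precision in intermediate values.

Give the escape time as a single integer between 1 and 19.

z_0 = 0 + 0i, c = -0.9940 + -0.2920i
Iter 1: z = -0.9940 + -0.2920i, |z|^2 = 1.0733
Iter 2: z = -0.0912 + 0.2885i, |z|^2 = 0.0916
Iter 3: z = -1.0689 + -0.3446i, |z|^2 = 1.2613
Iter 4: z = 0.0298 + 0.4448i, |z|^2 = 0.1987
Iter 5: z = -1.1909 + -0.2655i, |z|^2 = 1.4888
Iter 6: z = 0.3538 + 0.3404i, |z|^2 = 0.2411
Iter 7: z = -0.9847 + -0.0511i, |z|^2 = 0.9722
Iter 8: z = -0.0270 + -0.1913i, |z|^2 = 0.0373
Iter 9: z = -1.0299 + -0.2817i, |z|^2 = 1.1400
Iter 10: z = -0.0127 + 0.2881i, |z|^2 = 0.0832
Iter 11: z = -1.0769 + -0.2993i, |z|^2 = 1.2492
Iter 12: z = 0.0760 + 0.3526i, |z|^2 = 0.1301
Iter 13: z = -1.1126 + -0.2384i, |z|^2 = 1.2946
Iter 14: z = 0.1870 + 0.2384i, |z|^2 = 0.0918
Iter 15: z = -1.0159 + -0.2029i, |z|^2 = 1.0732
Iter 16: z = -0.0031 + 0.1201i, |z|^2 = 0.0144
Iter 17: z = -1.0084 + -0.2928i, |z|^2 = 1.1026
Iter 18: z = -0.0628 + 0.2984i, |z|^2 = 0.0930

Answer: 19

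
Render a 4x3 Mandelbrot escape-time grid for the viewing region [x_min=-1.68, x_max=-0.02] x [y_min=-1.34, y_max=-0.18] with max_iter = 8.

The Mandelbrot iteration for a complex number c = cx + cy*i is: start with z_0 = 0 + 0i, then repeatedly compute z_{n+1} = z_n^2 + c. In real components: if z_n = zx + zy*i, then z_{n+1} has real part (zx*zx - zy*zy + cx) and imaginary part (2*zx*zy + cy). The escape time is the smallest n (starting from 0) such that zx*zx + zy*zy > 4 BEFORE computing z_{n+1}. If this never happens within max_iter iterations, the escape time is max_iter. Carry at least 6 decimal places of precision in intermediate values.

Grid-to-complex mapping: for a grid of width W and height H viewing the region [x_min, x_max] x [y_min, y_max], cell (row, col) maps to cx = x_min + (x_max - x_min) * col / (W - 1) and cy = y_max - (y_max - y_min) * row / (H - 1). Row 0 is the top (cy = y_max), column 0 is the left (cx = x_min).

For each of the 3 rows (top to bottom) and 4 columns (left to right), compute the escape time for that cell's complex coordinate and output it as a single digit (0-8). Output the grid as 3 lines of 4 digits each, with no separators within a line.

(row=0, col=0): c = -1.6800 + -0.1800i → escape time 4
(row=0, col=1): c = -1.1267 + -0.1800i → escape time 8
(row=0, col=2): c = -0.5733 + -0.1800i → escape time 8
(row=0, col=3): c = -0.0200 + -0.1800i → escape time 8
(row=1, col=0): c = -1.6800 + -0.7600i → escape time 3
(row=1, col=1): c = -1.1267 + -0.7600i → escape time 3
(row=1, col=2): c = -0.5733 + -0.7600i → escape time 5
(row=1, col=3): c = -0.0200 + -0.7600i → escape time 8
(row=2, col=0): c = -1.6800 + -1.3400i → escape time 1
(row=2, col=1): c = -1.1267 + -1.3400i → escape time 2
(row=2, col=2): c = -0.5733 + -1.3400i → escape time 2
(row=2, col=3): c = -0.0200 + -1.3400i → escape time 2

Answer: 4888
3358
1222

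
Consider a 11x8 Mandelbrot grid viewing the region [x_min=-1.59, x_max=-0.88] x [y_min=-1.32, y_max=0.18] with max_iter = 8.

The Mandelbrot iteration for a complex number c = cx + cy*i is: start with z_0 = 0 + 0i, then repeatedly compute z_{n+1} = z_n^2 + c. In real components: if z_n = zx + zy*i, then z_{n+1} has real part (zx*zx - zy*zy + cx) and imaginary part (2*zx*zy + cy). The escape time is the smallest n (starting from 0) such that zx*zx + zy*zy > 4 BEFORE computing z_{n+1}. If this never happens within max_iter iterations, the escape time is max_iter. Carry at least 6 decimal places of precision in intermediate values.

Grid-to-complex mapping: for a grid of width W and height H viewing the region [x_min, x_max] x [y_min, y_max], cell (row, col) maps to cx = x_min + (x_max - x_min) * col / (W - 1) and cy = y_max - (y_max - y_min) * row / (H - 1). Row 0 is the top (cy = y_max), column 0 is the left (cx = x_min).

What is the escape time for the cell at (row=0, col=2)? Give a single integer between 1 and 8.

z_0 = 0 + 0i, c = -1.4480 + 0.1800i
Iter 1: z = -1.4480 + 0.1800i, |z|^2 = 2.1291
Iter 2: z = 0.6163 + -0.3413i, |z|^2 = 0.4963
Iter 3: z = -1.1846 + -0.2407i, |z|^2 = 1.4613
Iter 4: z = -0.1025 + 0.7502i, |z|^2 = 0.5733
Iter 5: z = -2.0003 + 0.0261i, |z|^2 = 4.0018
Escaped at iteration 5

Answer: 5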